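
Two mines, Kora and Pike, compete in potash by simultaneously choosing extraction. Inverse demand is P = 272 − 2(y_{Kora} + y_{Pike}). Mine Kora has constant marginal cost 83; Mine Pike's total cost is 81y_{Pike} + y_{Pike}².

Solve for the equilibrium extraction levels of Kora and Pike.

Mine Kora's profit: π = y_{Kora}(272 − 2(y_{Kora} + y_{Pike})) − 83y_{Kora}.
∂π/∂y_{Kora} = 189 − 4y_{Kora} − 2y_{Pike} = 0, so y_{Kora} = 47.25 − 0.5y_{Pike}.
For Pike: ∂π/∂y_{Pike} = 191 − 6y_{Pike} − 2y_{Kora} = 0 ⇒ y_{Pike} = 191/6 − (1/3)y_{Kora}.
Substituting the second reaction function into the first: y_{Kora} = 47.25 − 0.5(191/6 − (1/3)y_{Kora}), which gives (5/6)y_{Kora} = 94/3 ⇒ y_{Kora} = 37.6.
Then y_{Pike} = 191/6 − (1/3)·37.6 = 19.3.

37.6, 19.3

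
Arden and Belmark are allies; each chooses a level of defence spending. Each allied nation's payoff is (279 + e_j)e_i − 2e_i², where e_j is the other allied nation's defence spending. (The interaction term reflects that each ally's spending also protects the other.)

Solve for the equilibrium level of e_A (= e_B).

Arden's payoff is (279 + e_B)e_A − 2e_A².
∂π/∂e_A = 279 + e_B − 4e_A = 0, so e_A = 69.75 + 0.25e_B.
Setting e_A = e_B in the reaction function: e_A = 69.75 + 0.25e_A, so e_A = 69.75 / 0.75 = 93.

93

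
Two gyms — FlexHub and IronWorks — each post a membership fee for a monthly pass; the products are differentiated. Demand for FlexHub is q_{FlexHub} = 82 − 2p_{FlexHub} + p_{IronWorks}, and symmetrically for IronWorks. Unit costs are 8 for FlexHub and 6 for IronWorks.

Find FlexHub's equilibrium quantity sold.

48.8

FlexHub's profit: π = (p_{FlexHub} − 8)(82 − 2p_{FlexHub} + p_{IronWorks}).
∂π/∂p_{FlexHub} = 98 − 4p_{FlexHub} + p_{IronWorks} = 0 ⇒ p_{FlexHub} = 24.5 + 0.25p_{IronWorks}.
Similarly p_{IronWorks} = 23.5 + 0.25p_{FlexHub}.
Plugging p_{IronWorks} into FlexHub's best response: p_{FlexHub} = 24.5 + 0.25(23.5 + 0.25p_{FlexHub}) ⇒ 0.9375p_{FlexHub} = 30.375, so p_{FlexHub} = 32.4.
Then p_{IronWorks} = 23.5 + 0.25·32.4 = 31.6.
q_{FlexHub} = 82 − 2·32.4 + 31.6 = 48.8.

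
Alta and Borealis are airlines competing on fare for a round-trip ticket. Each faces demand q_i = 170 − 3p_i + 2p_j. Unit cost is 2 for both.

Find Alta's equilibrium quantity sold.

Alta's profit: π = (p_{Alta} − 2)(170 − 3p_{Alta} + 2p_{Borealis}).
∂π/∂p_{Alta} = 176 − 6p_{Alta} + 2p_{Borealis} = 0 ⇒ p_{Alta} = 88/3 + (1/3)p_{Borealis}.
Setting p_{Alta} = p_{Borealis} in the reaction function: p_{Alta} = 88/3 + (1/3)p_{Alta}, so p_{Alta} = (88/3) / (2/3) = 44.
q_{Alta} = 170 − 3·44 + 2·44 = 126.

126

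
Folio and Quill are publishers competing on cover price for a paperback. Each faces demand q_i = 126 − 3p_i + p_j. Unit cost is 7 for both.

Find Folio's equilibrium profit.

1505.28

Folio's profit: π = (p_{Folio} − 7)(126 − 3p_{Folio} + p_{Quill}).
∂π/∂p_{Folio} = 147 − 6p_{Folio} + p_{Quill} = 0 ⇒ p_{Folio} = 24.5 + (1/6)p_{Quill}.
Setting p_{Folio} = p_{Quill} in the reaction function: p_{Folio} = 24.5 + (1/6)p_{Folio}, so p_{Folio} = 24.5 / (5/6) = 29.4.
q_{Folio} = 126 − 3·29.4 + 29.4 = 67.2.
Profit = (29.4 − 7)·67.2 = 1505.28.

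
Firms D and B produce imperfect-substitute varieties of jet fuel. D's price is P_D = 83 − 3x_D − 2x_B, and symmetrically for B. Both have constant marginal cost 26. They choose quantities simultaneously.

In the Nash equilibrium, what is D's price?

Firm D's profit: π = x_D(83 − 3x_D − 2x_B) − 26x_D.
∂π/∂x_D = 57 − 6x_D − 2x_B = 0 ⇒ x_D = 9.5 − (1/3)x_B.
Setting x_D = x_B in the reaction function: x_D = 9.5 − (1/3)x_D, so x_D = 9.5 / (4/3) = 7.125.
P_D = 83 − 3·7.125 − 2·7.125 = 47.375.

47.375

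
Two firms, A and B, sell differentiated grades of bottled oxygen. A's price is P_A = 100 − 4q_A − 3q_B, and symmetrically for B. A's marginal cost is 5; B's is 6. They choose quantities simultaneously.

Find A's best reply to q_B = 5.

10

Firm A's profit: π = q_A(100 − 4q_A − 3q_B) − 5q_A.
∂π/∂q_A = 95 − 8q_A − 3q_B = 0 ⇒ q_A = 11.875 − 0.375q_B.
At q_B = 5: q_A = 11.875 − 0.375·5 = 10.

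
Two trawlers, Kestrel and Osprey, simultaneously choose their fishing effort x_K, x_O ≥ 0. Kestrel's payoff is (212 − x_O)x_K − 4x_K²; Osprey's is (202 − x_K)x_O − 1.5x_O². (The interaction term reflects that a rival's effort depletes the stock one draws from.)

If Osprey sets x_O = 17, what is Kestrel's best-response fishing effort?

24.375

Expanding Kestrel's payoff: 212x_K − x_Ox_K − 4x_K².
∂π/∂x_K = 212 − x_O − 8x_K = 0, so x_K = 26.5 − 0.125x_O.
At x_O = 17: x_K = 26.5 − 0.125·17 = 24.375.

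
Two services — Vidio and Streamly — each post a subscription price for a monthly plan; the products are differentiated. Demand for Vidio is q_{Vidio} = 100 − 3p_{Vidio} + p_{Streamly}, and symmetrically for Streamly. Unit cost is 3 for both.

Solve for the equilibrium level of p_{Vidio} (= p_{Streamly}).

Vidio's profit: π = (p_{Vidio} − 3)(100 − 3p_{Vidio} + p_{Streamly}).
∂π/∂p_{Vidio} = 109 − 6p_{Vidio} + p_{Streamly} = 0 ⇒ p_{Vidio} = 109/6 + (1/6)p_{Streamly}.
The game is symmetric, so in equilibrium p_{Streamly} = p_{Vidio}: the reaction function gives (5/6)p_{Vidio} = 109/6, hence p_{Vidio} = 21.8.

21.8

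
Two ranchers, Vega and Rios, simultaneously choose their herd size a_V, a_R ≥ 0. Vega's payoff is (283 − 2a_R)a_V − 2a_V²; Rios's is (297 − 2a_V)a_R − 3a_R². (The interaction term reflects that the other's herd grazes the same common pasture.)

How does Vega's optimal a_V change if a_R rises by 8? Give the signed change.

-4

Expanding Vega's payoff: 283a_V − 2a_Ra_V − 2a_V².
∂π/∂a_V = 283 − 2a_R − 4a_V = 0, so a_V = 70.75 − 0.5a_R.
The reaction-function slope is −0.5, so an 8-unit rise in a_R moves a_V by −0.5 × 8 = −4. Vega's best response falls — the actions are strategic substitutes.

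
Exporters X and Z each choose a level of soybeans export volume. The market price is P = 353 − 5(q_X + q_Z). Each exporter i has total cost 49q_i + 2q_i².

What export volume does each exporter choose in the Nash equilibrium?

16

Exporter X's profit: π = q_X(353 − 5(q_X + q_Z)) − 49q_X − 2q_X².
∂π/∂q_X = 304 − 14q_X − 5q_Z = 0, so q_X = 152/7 − (5/14)q_Z.
The game is symmetric, so in equilibrium q_Z = q_X: the reaction function gives (19/14)q_X = 152/7, hence q_X = 16.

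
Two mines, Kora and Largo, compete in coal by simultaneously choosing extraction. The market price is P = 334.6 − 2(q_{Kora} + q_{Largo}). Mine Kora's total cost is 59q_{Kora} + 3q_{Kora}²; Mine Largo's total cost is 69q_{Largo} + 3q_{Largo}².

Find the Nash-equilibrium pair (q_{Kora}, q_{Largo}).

23.175, 21.925

Mine Kora's profit: π = q_{Kora}(334.6 − 2(q_{Kora} + q_{Largo})) − 59q_{Kora} − 3q_{Kora}².
∂π/∂q_{Kora} = 275.6 − 10q_{Kora} − 2q_{Largo} = 0, so q_{Kora} = 27.56 − 0.2q_{Largo}.
By the same steps for Largo: q_{Largo} = 26.56 − 0.2q_{Kora}.
Substituting the second reaction function into the first: q_{Kora} = 27.56 − 0.2(26.56 − 0.2q_{Kora}), which gives 0.96q_{Kora} = 22.248 ⇒ q_{Kora} = 23.175.
Then q_{Largo} = 26.56 − 0.2·23.175 = 21.925.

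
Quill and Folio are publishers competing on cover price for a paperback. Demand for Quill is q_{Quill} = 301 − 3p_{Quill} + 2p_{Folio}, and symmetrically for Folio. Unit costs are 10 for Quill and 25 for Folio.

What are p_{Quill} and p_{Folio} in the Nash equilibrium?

Quill's profit: π = (p_{Quill} − 10)(301 − 3p_{Quill} + 2p_{Folio}).
∂π/∂p_{Quill} = 331 − 6p_{Quill} + 2p_{Folio} = 0 ⇒ p_{Quill} = 331/6 + (1/3)p_{Folio}.
Similarly p_{Folio} = 188/3 + (1/3)p_{Quill}.
Solving the two reaction functions simultaneously: (1 − (1/3)(1/3))p_{Quill} = 331/6 + (1/3)·(188/3), so (8/9)p_{Quill} = 1369/18 and p_{Quill} = 85.5625.
Then p_{Folio} = 188/3 + (1/3)·85.5625 = 91.1875.

85.5625, 91.1875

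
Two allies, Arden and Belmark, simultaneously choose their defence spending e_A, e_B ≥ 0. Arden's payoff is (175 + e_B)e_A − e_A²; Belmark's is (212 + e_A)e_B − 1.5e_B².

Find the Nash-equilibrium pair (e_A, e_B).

147.4, 119.8

Expanding Arden's payoff: 175e_A + e_Be_A − e_A².
∂π/∂e_A = 175 + e_B − 2e_A = 0, so e_A = 87.5 + 0.5e_B.
Likewise for Belmark: e_B = 212/3 + (1/3)e_A.
Plugging e_B into Arden's best response: e_A = 87.5 + 0.5(212/3 + (1/3)e_A) ⇒ (5/6)e_A = 737/6, so e_A = 147.4.
Then e_B = 212/3 + (1/3)·147.4 = 119.8.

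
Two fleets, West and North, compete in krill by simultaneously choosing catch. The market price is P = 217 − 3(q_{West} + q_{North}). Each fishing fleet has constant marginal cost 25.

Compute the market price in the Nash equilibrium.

89

Fishing fleet West's profit: π = q_{West}(217 − 3(q_{West} + q_{North})) − 25q_{West}.
∂π/∂q_{West} = 192 − 6q_{West} − 3q_{North} = 0, so q_{West} = 32 − 0.5q_{North}.
The game is symmetric, so in equilibrium q_{North} = q_{West}: the reaction function gives 1.5q_{West} = 32, hence q_{West} = 64/3.
Equilibrium price: P = 217 − 3·(128/3) = 89.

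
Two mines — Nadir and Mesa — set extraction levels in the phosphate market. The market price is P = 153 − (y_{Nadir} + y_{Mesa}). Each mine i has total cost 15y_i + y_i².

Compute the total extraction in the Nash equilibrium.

Mine Nadir's profit: π = y_{Nadir}(153 − (y_{Nadir} + y_{Mesa})) − 15y_{Nadir} − y_{Nadir}².
∂π/∂y_{Nadir} = 138 − 4y_{Nadir} − y_{Mesa} = 0, so y_{Nadir} = 34.5 − 0.25y_{Mesa}.
The game is symmetric, so in equilibrium y_{Mesa} = y_{Nadir}: the reaction function gives 1.25y_{Nadir} = 34.5, hence y_{Nadir} = 27.6.
Total extraction: 27.6 + 27.6 = 55.2.

55.2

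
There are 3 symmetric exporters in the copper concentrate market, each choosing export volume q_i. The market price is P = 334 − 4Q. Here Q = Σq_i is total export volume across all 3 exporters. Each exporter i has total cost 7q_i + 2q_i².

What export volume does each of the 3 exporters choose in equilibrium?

16.35

A representative exporter's profit is π_i = q_i(334 − 4Q) − 7q_i − 2q_i², with Q = q_i + Σ_{j≠i} q_j.
First-order condition: 327 − 12q_i − 4Σ_{j≠i} q_j = 0.
With identical exporters, set every q_j = q: then 327 − 12q − 8q = 0, i.e. q = 327/20 = 16.35.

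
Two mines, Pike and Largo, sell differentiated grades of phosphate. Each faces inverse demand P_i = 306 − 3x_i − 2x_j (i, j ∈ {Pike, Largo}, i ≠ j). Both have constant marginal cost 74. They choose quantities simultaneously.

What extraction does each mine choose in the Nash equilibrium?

Mine Pike's profit: π = x_{Pike}(306 − 3x_{Pike} − 2x_{Largo}) − 74x_{Pike}.
∂π/∂x_{Pike} = 232 − 6x_{Pike} − 2x_{Largo} = 0 ⇒ x_{Pike} = 116/3 − (1/3)x_{Largo}.
By symmetry x_{Largo} = x_{Pike}; substituting into the reaction function, (4/3)x_{Pike} = 116/3 and x_{Pike} = 29.

29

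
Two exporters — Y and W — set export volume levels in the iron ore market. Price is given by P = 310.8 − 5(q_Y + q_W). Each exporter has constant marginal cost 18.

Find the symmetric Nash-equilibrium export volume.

19.52

Exporter Y's profit: π = q_Y(310.8 − 5(q_Y + q_W)) − 18q_Y.
∂π/∂q_Y = 292.8 − 10q_Y − 5q_W = 0, so q_Y = 29.28 − 0.5q_W.
By symmetry q_W = q_Y; substituting into the reaction function, 1.5q_Y = 29.28 and q_Y = 19.52.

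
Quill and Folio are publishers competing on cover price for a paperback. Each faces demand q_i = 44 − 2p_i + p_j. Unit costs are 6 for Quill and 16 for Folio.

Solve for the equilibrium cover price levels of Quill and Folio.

20, 24

Quill's profit: π = (p_{Quill} − 6)(44 − 2p_{Quill} + p_{Folio}).
∂π/∂p_{Quill} = 56 − 4p_{Quill} + p_{Folio} = 0 ⇒ p_{Quill} = 14 + 0.25p_{Folio}.
Similarly p_{Folio} = 19 + 0.25p_{Quill}.
Substituting the second reaction function into the first: p_{Quill} = 14 + 0.25(19 + 0.25p_{Quill}), which gives 0.9375p_{Quill} = 18.75 ⇒ p_{Quill} = 20.
Then p_{Folio} = 19 + 0.25·20 = 24.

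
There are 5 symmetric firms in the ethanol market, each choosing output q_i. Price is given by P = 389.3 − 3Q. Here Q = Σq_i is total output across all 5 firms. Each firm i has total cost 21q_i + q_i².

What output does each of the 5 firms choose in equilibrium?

18.415

A representative firm's profit is π_i = q_i(389.3 − 3Q) − 21q_i − q_i², with Q = q_i + Σ_{j≠i} q_j.
First-order condition: 368.3 − 8q_i − 3Σ_{j≠i} q_j = 0.
In a symmetric equilibrium every firm chooses the same q, so Σ_{j≠i} q_j = 4q. The condition becomes 368.3 − 20q = 0, giving q = 368.3/20 = 18.415.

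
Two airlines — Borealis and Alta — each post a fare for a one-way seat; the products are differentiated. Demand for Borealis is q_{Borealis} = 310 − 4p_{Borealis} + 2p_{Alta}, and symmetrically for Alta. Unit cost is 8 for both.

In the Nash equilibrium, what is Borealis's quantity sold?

Borealis's profit: π = (p_{Borealis} − 8)(310 − 4p_{Borealis} + 2p_{Alta}).
∂π/∂p_{Borealis} = 342 − 8p_{Borealis} + 2p_{Alta} = 0 ⇒ p_{Borealis} = 42.75 + 0.25p_{Alta}.
Setting p_{Borealis} = p_{Alta} in the reaction function: p_{Borealis} = 42.75 + 0.25p_{Borealis}, so p_{Borealis} = 42.75 / 0.75 = 57.
q_{Borealis} = 310 − 4·57 + 2·57 = 196.

196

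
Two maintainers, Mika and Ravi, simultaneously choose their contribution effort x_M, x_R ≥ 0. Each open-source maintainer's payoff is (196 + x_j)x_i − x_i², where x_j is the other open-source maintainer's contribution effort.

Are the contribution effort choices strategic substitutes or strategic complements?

strategic complements

Mika's payoff is (196 + x_R)x_M − x_M².
∂π/∂x_M = 196 + x_R − 2x_M = 0, so x_M = 98 + 0.5x_R.
The best-response slope dx_M/dx_R = 0.5 > 0: the reaction function is upward-sloping, so the choices are strategic complements.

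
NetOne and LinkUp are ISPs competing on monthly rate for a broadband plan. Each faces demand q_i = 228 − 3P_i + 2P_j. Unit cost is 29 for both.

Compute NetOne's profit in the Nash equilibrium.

NetOne's profit: π = (P_{NetOne} − 29)(228 − 3P_{NetOne} + 2P_{LinkUp}).
∂π/∂P_{NetOne} = 315 − 6P_{NetOne} + 2P_{LinkUp} = 0 ⇒ P_{NetOne} = 52.5 + (1/3)P_{LinkUp}.
Setting P_{NetOne} = P_{LinkUp} in the reaction function: P_{NetOne} = 52.5 + (1/3)P_{NetOne}, so P_{NetOne} = 52.5 / (2/3) = 78.75.
q_{NetOne} = 228 − 3·78.75 + 2·78.75 = 149.25.
Profit = (78.75 − 29)·149.25 = 7425.1875.

7425.1875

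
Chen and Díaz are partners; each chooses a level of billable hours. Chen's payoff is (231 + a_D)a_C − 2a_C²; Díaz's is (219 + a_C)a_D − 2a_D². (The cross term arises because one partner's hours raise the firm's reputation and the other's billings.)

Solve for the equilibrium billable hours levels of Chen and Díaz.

76.2, 73.8

Expanding Chen's payoff: 231a_C + a_Da_C − 2a_C².
∂π/∂a_C = 231 + a_D − 4a_C = 0, so a_C = 57.75 + 0.25a_D.
Likewise for Díaz: a_D = 54.75 + 0.25a_C.
Substituting the second reaction function into the first: a_C = 57.75 + 0.25(54.75 + 0.25a_C), which gives 0.9375a_C = 71.4375 ⇒ a_C = 76.2.
Then a_D = 54.75 + 0.25·76.2 = 73.8.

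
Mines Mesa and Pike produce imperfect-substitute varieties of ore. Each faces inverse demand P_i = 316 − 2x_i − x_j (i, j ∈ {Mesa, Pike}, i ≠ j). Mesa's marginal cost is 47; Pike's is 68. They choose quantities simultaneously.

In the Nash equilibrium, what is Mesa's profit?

Mine Mesa's profit: π = x_{Mesa}(316 − 2x_{Mesa} − x_{Pike}) − 47x_{Mesa}.
∂π/∂x_{Mesa} = 269 − 4x_{Mesa} − x_{Pike} = 0 ⇒ x_{Mesa} = 67.25 − 0.25x_{Pike}.
Similarly x_{Pike} = 62 − 0.25x_{Mesa}.
Substituting the second reaction function into the first: x_{Mesa} = 67.25 − 0.25(62 − 0.25x_{Mesa}), which gives 0.9375x_{Mesa} = 51.75 ⇒ x_{Mesa} = 55.2.
Then x_{Pike} = 62 − 0.25·55.2 = 48.2.
P_{Mesa} = 316 − 2·55.2 − 48.2 = 157.4.
Profit = (157.4 − 47)·55.2 = 6094.08.

6094.08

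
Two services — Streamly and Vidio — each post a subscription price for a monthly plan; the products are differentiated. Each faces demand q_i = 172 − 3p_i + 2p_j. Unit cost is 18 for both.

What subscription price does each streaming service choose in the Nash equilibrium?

56.5

Streamly's profit: π = (p_{Streamly} − 18)(172 − 3p_{Streamly} + 2p_{Vidio}).
∂π/∂p_{Streamly} = 226 − 6p_{Streamly} + 2p_{Vidio} = 0 ⇒ p_{Streamly} = 113/3 + (1/3)p_{Vidio}.
Setting p_{Streamly} = p_{Vidio} in the reaction function: p_{Streamly} = 113/3 + (1/3)p_{Streamly}, so p_{Streamly} = (113/3) / (2/3) = 56.5.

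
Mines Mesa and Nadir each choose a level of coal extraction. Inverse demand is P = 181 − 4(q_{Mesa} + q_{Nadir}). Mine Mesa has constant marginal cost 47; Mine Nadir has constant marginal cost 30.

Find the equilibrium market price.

Mine Mesa's profit: π = q_{Mesa}(181 − 4(q_{Mesa} + q_{Nadir})) − 47q_{Mesa}.
∂π/∂q_{Mesa} = 134 − 8q_{Mesa} − 4q_{Nadir} = 0, so q_{Mesa} = 16.75 − 0.5q_{Nadir}.
By the same steps for Nadir: q_{Nadir} = 18.875 − 0.5q_{Mesa}.
Solving the two reaction functions simultaneously: (1 − (−0.5)(−0.5))q_{Mesa} = 16.75 − 0.5·18.875, so 0.75q_{Mesa} = 7.3125 and q_{Mesa} = 9.75.
Then q_{Nadir} = 18.875 − 0.5·9.75 = 14.
Equilibrium price: P = 181 − 4·23.75 = 86.

86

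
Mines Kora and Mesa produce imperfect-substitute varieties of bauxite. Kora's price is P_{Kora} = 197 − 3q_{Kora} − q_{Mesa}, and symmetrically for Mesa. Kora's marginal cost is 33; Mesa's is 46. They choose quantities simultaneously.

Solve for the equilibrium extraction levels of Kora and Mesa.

Mine Kora's profit: π = q_{Kora}(197 − 3q_{Kora} − q_{Mesa}) − 33q_{Kora}.
∂π/∂q_{Kora} = 164 − 6q_{Kora} − q_{Mesa} = 0 ⇒ q_{Kora} = 82/3 − (1/6)q_{Mesa}.
Similarly q_{Mesa} = 151/6 − (1/6)q_{Kora}.
Plugging q_{Mesa} into Kora's best response: q_{Kora} = 82/3 − (1/6)(151/6 − (1/6)q_{Kora}) ⇒ (35/36)q_{Kora} = 833/36, so q_{Kora} = 23.8.
Then q_{Mesa} = 151/6 − (1/6)·23.8 = 21.2.

23.8, 21.2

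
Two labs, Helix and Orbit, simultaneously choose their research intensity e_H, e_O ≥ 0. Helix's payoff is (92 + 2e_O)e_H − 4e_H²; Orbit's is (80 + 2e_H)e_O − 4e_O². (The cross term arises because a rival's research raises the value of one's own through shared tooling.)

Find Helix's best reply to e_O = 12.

Expanding Helix's payoff: 92e_H + 2e_Oe_H − 4e_H².
∂π/∂e_H = 92 + 2e_O − 8e_H = 0, so e_H = 11.5 + 0.25e_O.
At e_O = 12: e_H = 11.5 + 0.25·12 = 14.5.

14.5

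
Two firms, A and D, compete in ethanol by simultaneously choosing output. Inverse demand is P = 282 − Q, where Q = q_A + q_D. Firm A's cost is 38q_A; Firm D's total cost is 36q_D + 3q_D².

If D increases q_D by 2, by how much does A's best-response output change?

Firm A's profit: π = q_A(282 − (q_A + q_D)) − 38q_A.
∂π/∂q_A = 244 − 2q_A − q_D = 0, so q_A = 122 − 0.5q_D.
The reaction-function slope is −0.5, so a 2-unit rise in q_D moves q_A by −0.5 × 2 = −1. A's best response falls — the actions are strategic substitutes.

-1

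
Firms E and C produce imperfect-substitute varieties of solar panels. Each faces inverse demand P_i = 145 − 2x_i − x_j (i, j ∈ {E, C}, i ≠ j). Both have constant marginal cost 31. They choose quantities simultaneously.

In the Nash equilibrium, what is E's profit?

Firm E's profit: π = x_E(145 − 2x_E − x_C) − 31x_E.
∂π/∂x_E = 114 − 4x_E − x_C = 0 ⇒ x_E = 28.5 − 0.25x_C.
Setting x_E = x_C in the reaction function: x_E = 28.5 − 0.25x_E, so x_E = 28.5 / 1.25 = 22.8.
P_E = 145 − 2·22.8 − 22.8 = 76.6.
Profit = (76.6 − 31)·22.8 = 1039.68.

1039.68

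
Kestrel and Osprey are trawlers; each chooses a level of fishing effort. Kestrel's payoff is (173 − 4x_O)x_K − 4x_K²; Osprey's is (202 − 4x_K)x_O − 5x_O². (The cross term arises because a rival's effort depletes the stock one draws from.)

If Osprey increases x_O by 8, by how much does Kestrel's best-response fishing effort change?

-4

Expanding Kestrel's payoff: 173x_K − 4x_Ox_K − 4x_K².
∂π/∂x_K = 173 − 4x_O − 8x_K = 0, so x_K = 21.625 − 0.5x_O.
The reaction-function slope is −0.5, so an 8-unit rise in x_O moves x_K by −0.5 × 8 = −4. Kestrel's best response falls — the actions are strategic substitutes.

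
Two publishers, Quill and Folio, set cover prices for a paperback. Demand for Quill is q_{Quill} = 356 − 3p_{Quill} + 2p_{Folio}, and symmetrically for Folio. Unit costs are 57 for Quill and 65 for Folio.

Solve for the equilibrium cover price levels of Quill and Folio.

Quill's profit: π = (p_{Quill} − 57)(356 − 3p_{Quill} + 2p_{Folio}).
∂π/∂p_{Quill} = 527 − 6p_{Quill} + 2p_{Folio} = 0 ⇒ p_{Quill} = 527/6 + (1/3)p_{Folio}.
Similarly p_{Folio} = 551/6 + (1/3)p_{Quill}.
Solving the two reaction functions simultaneously: (1 − (1/3)(1/3))p_{Quill} = 527/6 + (1/3)·(551/6), so (8/9)p_{Quill} = 1066/9 and p_{Quill} = 133.25.
Then p_{Folio} = 551/6 + (1/3)·133.25 = 136.25.

133.25, 136.25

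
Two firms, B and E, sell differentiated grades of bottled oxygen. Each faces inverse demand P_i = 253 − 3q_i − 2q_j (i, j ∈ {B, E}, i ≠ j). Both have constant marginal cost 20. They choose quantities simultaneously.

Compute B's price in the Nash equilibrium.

107.375

Firm B's profit: π = q_B(253 − 3q_B − 2q_E) − 20q_B.
∂π/∂q_B = 233 − 6q_B − 2q_E = 0 ⇒ q_B = 233/6 − (1/3)q_E.
By symmetry q_E = q_B; substituting into the reaction function, (4/3)q_B = 233/6 and q_B = 29.125.
P_B = 253 − 3·29.125 − 2·29.125 = 107.375.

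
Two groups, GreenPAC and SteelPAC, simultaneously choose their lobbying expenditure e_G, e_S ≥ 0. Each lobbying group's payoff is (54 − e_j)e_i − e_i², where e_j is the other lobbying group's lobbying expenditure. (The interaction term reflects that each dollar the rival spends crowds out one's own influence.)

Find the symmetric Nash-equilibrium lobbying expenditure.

18

GreenPAC's payoff is (54 − e_S)e_G − e_G².
∂π/∂e_G = 54 − e_S − 2e_G = 0, so e_G = 27 − 0.5e_S.
The game is symmetric, so in equilibrium e_S = e_G: the reaction function gives 1.5e_G = 27, hence e_G = 18.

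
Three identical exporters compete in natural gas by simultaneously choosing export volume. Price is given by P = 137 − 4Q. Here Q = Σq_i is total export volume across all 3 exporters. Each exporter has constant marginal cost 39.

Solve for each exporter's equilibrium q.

A representative exporter's profit is π_i = q_i(137 − 4Q) − 39q_i, with Q = q_i + Σ_{j≠i} q_j.
First-order condition: 98 − 8q_i − 4Σ_{j≠i} q_j = 0.
In a symmetric equilibrium every exporter chooses the same q, so Σ_{j≠i} q_j = 2q. The condition becomes 98 − 16q = 0, giving q = 98/16 = 6.125.

6.125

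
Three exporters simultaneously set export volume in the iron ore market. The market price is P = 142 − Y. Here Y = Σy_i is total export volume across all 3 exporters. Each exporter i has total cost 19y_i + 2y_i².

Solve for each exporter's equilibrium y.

A representative exporter's profit is π_i = y_i(142 − Y) − 19y_i − 2y_i², with Y = y_i + Σ_{j≠i} y_j.
First-order condition: 123 − 6y_i − Σ_{j≠i} y_j = 0.
Imposing symmetry (y_j = y for all j) turns Σ_{j≠i} y_j into 2y, so 123 = 8y and y = 15.375.

15.375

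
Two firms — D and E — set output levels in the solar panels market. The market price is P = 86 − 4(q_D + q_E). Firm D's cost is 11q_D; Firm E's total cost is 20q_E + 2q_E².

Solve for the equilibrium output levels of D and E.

7.95, 2.85

Firm D's profit: π = q_D(86 − 4(q_D + q_E)) − 11q_D.
∂π/∂q_D = 75 − 8q_D − 4q_E = 0, so q_D = 9.375 − 0.5q_E.
For E: ∂π/∂q_E = 66 − 12q_E − 4q_D = 0 ⇒ q_E = 5.5 − (1/3)q_D.
Solving the two reaction functions simultaneously: (1 − (−0.5)(−1/3))q_D = 9.375 − 0.5·5.5, so (5/6)q_D = 6.625 and q_D = 7.95.
Then q_E = 5.5 − (1/3)·7.95 = 2.85.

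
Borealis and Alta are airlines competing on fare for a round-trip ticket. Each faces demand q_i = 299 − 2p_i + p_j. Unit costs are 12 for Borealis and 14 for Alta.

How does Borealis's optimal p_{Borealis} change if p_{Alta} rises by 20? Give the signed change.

Borealis's profit: π = (p_{Borealis} − 12)(299 − 2p_{Borealis} + p_{Alta}).
∂π/∂p_{Borealis} = 323 − 4p_{Borealis} + p_{Alta} = 0 ⇒ p_{Borealis} = 80.75 + 0.25p_{Alta}.
The reaction-function slope is 0.25, so a 20-unit rise in p_{Alta} moves p_{Borealis} by 0.25 × 20 = 5. Borealis's best response rises — the actions are strategic complements.

5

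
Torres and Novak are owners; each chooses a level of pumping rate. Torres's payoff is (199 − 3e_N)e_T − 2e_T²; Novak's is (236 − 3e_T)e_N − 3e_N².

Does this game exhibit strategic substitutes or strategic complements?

strategic substitutes

Expanding Torres's payoff: 199e_T − 3e_Ne_T − 2e_T².
∂π/∂e_T = 199 − 3e_N − 4e_T = 0, so e_T = 49.75 − 0.75e_N.
The best-response slope de_T/de_N = −0.75 < 0: the reaction function is downward-sloping, so the choices are strategic substitutes.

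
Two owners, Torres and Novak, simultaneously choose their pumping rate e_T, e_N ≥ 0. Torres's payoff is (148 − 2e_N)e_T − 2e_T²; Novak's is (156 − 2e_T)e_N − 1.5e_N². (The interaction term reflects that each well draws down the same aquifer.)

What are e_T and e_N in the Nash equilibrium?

16.5, 41

Expanding Torres's payoff: 148e_T − 2e_Ne_T − 2e_T².
∂π/∂e_T = 148 − 2e_N − 4e_T = 0, so e_T = 37 − 0.5e_N.
Likewise for Novak: e_N = 52 − (2/3)e_T.
Solving the two reaction functions simultaneously: (1 − (−0.5)(−2/3))e_T = 37 − 0.5·52, so (2/3)e_T = 11 and e_T = 16.5.
Then e_N = 52 − (2/3)·16.5 = 41.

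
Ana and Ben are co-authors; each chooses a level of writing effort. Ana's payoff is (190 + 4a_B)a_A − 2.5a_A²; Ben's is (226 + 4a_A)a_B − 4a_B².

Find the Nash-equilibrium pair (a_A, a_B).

Expanding Ana's payoff: 190a_A + 4a_Ba_A − 2.5a_A².
∂π/∂a_A = 190 + 4a_B − 5a_A = 0, so a_A = 38 + 0.8a_B.
Likewise for Ben: a_B = 28.25 + 0.5a_A.
Substituting the second reaction function into the first: a_A = 38 + 0.8(28.25 + 0.5a_A), which gives 0.6a_A = 60.6 ⇒ a_A = 101.
Then a_B = 28.25 + 0.5·101 = 78.75.

101, 78.75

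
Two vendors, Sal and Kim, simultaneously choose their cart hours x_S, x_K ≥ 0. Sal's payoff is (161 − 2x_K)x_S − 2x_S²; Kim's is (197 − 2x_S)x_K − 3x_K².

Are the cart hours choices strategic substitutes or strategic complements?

strategic substitutes

Expanding Sal's payoff: 161x_S − 2x_Kx_S − 2x_S².
∂π/∂x_S = 161 − 2x_K − 4x_S = 0, so x_S = 40.25 − 0.5x_K.
The best-response slope dx_S/dx_K = −0.5 < 0: the reaction function is downward-sloping, so the choices are strategic substitutes.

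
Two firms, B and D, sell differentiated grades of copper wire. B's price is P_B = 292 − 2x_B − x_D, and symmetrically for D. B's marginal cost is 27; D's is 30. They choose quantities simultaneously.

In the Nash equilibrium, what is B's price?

Firm B's profit: π = x_B(292 − 2x_B − x_D) − 27x_B.
∂π/∂x_B = 265 − 4x_B − x_D = 0 ⇒ x_B = 66.25 − 0.25x_D.
Similarly x_D = 65.5 − 0.25x_B.
Plugging x_D into B's best response: x_B = 66.25 − 0.25(65.5 − 0.25x_B) ⇒ 0.9375x_B = 49.875, so x_B = 53.2.
Then x_D = 65.5 − 0.25·53.2 = 52.2.
P_B = 292 − 2·53.2 − 52.2 = 133.4.

133.4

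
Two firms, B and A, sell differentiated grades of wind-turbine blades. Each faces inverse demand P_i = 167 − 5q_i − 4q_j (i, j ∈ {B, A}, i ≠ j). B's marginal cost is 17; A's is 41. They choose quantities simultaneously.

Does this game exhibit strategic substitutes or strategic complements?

Firm B's profit: π = q_B(167 − 5q_B − 4q_A) − 17q_B.
∂π/∂q_B = 150 − 10q_B − 4q_A = 0 ⇒ q_B = 15 − 0.4q_A.
The best-response slope dq_B/dq_A = −0.4 < 0: the reaction function is downward-sloping, so the choices are strategic substitutes.

strategic substitutes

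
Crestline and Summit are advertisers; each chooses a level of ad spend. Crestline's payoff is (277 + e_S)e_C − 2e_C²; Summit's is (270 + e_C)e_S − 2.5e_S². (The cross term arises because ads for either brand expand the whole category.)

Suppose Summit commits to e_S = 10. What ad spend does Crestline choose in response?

71.75

Expanding Crestline's payoff: 277e_C + e_Se_C − 2e_C².
∂π/∂e_C = 277 + e_S − 4e_C = 0, so e_C = 69.25 + 0.25e_S.
At e_S = 10: e_C = 69.25 + 0.25·10 = 71.75.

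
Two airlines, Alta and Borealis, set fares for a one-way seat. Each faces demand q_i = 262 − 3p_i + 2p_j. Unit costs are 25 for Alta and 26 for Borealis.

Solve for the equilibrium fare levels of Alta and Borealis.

84.4375, 84.8125

Alta's profit: π = (p_{Alta} − 25)(262 − 3p_{Alta} + 2p_{Borealis}).
∂π/∂p_{Alta} = 337 − 6p_{Alta} + 2p_{Borealis} = 0 ⇒ p_{Alta} = 337/6 + (1/3)p_{Borealis}.
Similarly p_{Borealis} = 170/3 + (1/3)p_{Alta}.
Solving the two reaction functions simultaneously: (1 − (1/3)(1/3))p_{Alta} = 337/6 + (1/3)·(170/3), so (8/9)p_{Alta} = 1351/18 and p_{Alta} = 84.4375.
Then p_{Borealis} = 170/3 + (1/3)·84.4375 = 84.8125.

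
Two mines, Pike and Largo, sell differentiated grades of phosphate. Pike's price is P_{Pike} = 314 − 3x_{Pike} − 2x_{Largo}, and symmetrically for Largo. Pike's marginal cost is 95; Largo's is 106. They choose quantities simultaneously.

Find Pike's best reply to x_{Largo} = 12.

Mine Pike's profit: π = x_{Pike}(314 − 3x_{Pike} − 2x_{Largo}) − 95x_{Pike}.
∂π/∂x_{Pike} = 219 − 6x_{Pike} − 2x_{Largo} = 0 ⇒ x_{Pike} = 36.5 − (1/3)x_{Largo}.
At x_{Largo} = 12: x_{Pike} = 36.5 − (1/3)·12 = 32.5.

32.5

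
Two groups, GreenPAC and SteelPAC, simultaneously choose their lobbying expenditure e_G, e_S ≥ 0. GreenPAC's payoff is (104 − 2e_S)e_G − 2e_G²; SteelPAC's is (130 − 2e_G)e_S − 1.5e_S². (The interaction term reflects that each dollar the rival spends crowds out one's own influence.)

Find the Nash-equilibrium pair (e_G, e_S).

6.5, 39

Expanding GreenPAC's payoff: 104e_G − 2e_Se_G − 2e_G².
∂π/∂e_G = 104 − 2e_S − 4e_G = 0, so e_G = 26 − 0.5e_S.
Likewise for SteelPAC: e_S = 130/3 − (2/3)e_G.
Solving the two reaction functions simultaneously: (1 − (−0.5)(−2/3))e_G = 26 − 0.5·(130/3), so (2/3)e_G = 13/3 and e_G = 6.5.
Then e_S = 130/3 − (2/3)·6.5 = 39.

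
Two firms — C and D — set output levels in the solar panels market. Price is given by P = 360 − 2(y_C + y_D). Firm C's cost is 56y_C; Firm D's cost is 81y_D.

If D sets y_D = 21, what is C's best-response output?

65.5

Firm C's profit: π = y_C(360 − 2(y_C + y_D)) − 56y_C.
∂π/∂y_C = 304 − 4y_C − 2y_D = 0, so y_C = 76 − 0.5y_D.
At y_D = 21: y_C = 76 − 0.5·21 = 65.5.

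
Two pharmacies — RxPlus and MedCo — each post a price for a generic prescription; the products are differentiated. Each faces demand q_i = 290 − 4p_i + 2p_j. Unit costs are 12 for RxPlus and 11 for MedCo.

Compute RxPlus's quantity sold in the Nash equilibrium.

176.8

RxPlus's profit: π = (p_{RxPlus} − 12)(290 − 4p_{RxPlus} + 2p_{MedCo}).
∂π/∂p_{RxPlus} = 338 − 8p_{RxPlus} + 2p_{MedCo} = 0 ⇒ p_{RxPlus} = 42.25 + 0.25p_{MedCo}.
Similarly p_{MedCo} = 41.75 + 0.25p_{RxPlus}.
Solving the two reaction functions simultaneously: (1 − (0.25)(0.25))p_{RxPlus} = 42.25 + 0.25·41.75, so 0.9375p_{RxPlus} = 52.6875 and p_{RxPlus} = 56.2.
Then p_{MedCo} = 41.75 + 0.25·56.2 = 55.8.
q_{RxPlus} = 290 − 4·56.2 + 2·55.8 = 176.8.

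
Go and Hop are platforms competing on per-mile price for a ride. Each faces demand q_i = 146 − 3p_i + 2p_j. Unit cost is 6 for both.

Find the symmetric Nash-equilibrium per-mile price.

41

Go's profit: π = (p_{Go} − 6)(146 − 3p_{Go} + 2p_{Hop}).
∂π/∂p_{Go} = 164 − 6p_{Go} + 2p_{Hop} = 0 ⇒ p_{Go} = 82/3 + (1/3)p_{Hop}.
The game is symmetric, so in equilibrium p_{Hop} = p_{Go}: the reaction function gives (2/3)p_{Go} = 82/3, hence p_{Go} = 41.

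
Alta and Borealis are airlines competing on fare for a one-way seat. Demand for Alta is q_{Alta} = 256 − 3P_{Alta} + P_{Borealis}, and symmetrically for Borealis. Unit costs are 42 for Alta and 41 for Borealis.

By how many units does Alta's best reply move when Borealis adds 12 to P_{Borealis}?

Alta's profit: π = (P_{Alta} − 42)(256 − 3P_{Alta} + P_{Borealis}).
∂π/∂P_{Alta} = 382 − 6P_{Alta} + P_{Borealis} = 0 ⇒ P_{Alta} = 191/3 + (1/6)P_{Borealis}.
The reaction-function slope is 1/6, so a 12-unit rise in P_{Borealis} moves P_{Alta} by 1/6 × 12 = 2. Alta's best response rises — the actions are strategic complements.

2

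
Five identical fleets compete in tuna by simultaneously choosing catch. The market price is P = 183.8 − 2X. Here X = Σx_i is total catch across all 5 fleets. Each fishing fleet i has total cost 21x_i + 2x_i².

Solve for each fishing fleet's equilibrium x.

10.175

A representative fishing fleet's profit is π_i = x_i(183.8 − 2X) − 21x_i − 2x_i², with X = x_i + Σ_{j≠i} x_j.
First-order condition: 162.8 − 8x_i − 2Σ_{j≠i} x_j = 0.
With identical fishing fleets, set every x_j = x: then 162.8 − 8x − 8x = 0, i.e. x = 162.8/16 = 10.175.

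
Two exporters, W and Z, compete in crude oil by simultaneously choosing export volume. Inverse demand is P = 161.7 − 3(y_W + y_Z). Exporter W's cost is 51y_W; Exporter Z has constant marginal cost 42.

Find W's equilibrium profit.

383.07

Exporter W's profit: π = y_W(161.7 − 3(y_W + y_Z)) − 51y_W.
∂π/∂y_W = 110.7 − 6y_W − 3y_Z = 0, so y_W = 18.45 − 0.5y_Z.
By the same steps for Z: y_Z = 19.95 − 0.5y_W.
Solving the two reaction functions simultaneously: (1 − (−0.5)(−0.5))y_W = 18.45 − 0.5·19.95, so 0.75y_W = 8.475 and y_W = 11.3.
Then y_Z = 19.95 − 0.5·11.3 = 14.3.
Price P = 161.7 − 3·25.6 = 84.9.
W's profit: (84.9 − 51)·11.3 = 383.07.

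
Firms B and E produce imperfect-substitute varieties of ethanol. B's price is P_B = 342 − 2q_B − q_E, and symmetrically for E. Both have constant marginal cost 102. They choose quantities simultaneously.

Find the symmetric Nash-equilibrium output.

Firm B's profit: π = q_B(342 − 2q_B − q_E) − 102q_B.
∂π/∂q_B = 240 − 4q_B − q_E = 0 ⇒ q_B = 60 − 0.25q_E.
The game is symmetric, so in equilibrium q_E = q_B: the reaction function gives 1.25q_B = 60, hence q_B = 48.

48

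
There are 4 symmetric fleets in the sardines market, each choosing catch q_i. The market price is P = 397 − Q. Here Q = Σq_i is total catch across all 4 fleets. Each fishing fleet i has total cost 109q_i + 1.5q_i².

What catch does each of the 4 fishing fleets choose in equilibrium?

36

A representative fishing fleet's profit is π_i = q_i(397 − Q) − 109q_i − 1.5q_i², with Q = q_i + Σ_{j≠i} q_j.
First-order condition: 288 − 5q_i − Σ_{j≠i} q_j = 0.
With identical fishing fleets, set every q_j = q: then 288 − 5q − 3q = 0, i.e. q = 288/8 = 36.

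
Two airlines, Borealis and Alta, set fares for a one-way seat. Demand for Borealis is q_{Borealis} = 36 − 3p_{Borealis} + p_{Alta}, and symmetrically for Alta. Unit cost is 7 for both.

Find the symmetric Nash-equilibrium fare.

11.4

Borealis's profit: π = (p_{Borealis} − 7)(36 − 3p_{Borealis} + p_{Alta}).
∂π/∂p_{Borealis} = 57 − 6p_{Borealis} + p_{Alta} = 0 ⇒ p_{Borealis} = 9.5 + (1/6)p_{Alta}.
The game is symmetric, so in equilibrium p_{Alta} = p_{Borealis}: the reaction function gives (5/6)p_{Borealis} = 9.5, hence p_{Borealis} = 11.4.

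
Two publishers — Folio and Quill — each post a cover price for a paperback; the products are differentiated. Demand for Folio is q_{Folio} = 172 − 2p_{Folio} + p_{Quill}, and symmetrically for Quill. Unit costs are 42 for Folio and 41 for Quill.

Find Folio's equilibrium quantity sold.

Folio's profit: π = (p_{Folio} − 42)(172 − 2p_{Folio} + p_{Quill}).
∂π/∂p_{Folio} = 256 − 4p_{Folio} + p_{Quill} = 0 ⇒ p_{Folio} = 64 + 0.25p_{Quill}.
Similarly p_{Quill} = 63.5 + 0.25p_{Folio}.
Solving the two reaction functions simultaneously: (1 − (0.25)(0.25))p_{Folio} = 64 + 0.25·63.5, so 0.9375p_{Folio} = 79.875 and p_{Folio} = 85.2.
Then p_{Quill} = 63.5 + 0.25·85.2 = 84.8.
q_{Folio} = 172 − 2·85.2 + 84.8 = 86.4.

86.4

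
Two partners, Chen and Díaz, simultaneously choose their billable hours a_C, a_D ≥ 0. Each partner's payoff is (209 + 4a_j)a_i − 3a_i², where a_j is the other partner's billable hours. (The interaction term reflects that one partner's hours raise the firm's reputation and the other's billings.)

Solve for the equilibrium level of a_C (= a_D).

104.5

Chen's payoff is (209 + 4a_D)a_C − 3a_C².
∂π/∂a_C = 209 + 4a_D − 6a_C = 0, so a_C = 209/6 + (2/3)a_D.
The game is symmetric, so in equilibrium a_D = a_C: the reaction function gives (1/3)a_C = 209/6, hence a_C = 104.5.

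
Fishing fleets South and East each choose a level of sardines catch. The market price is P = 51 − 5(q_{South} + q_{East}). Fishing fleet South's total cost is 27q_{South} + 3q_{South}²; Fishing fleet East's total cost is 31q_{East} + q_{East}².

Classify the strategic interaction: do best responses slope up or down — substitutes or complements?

Fishing fleet South's profit: π = q_{South}(51 − 5(q_{South} + q_{East})) − 27q_{South} − 3q_{South}².
∂π/∂q_{South} = 24 − 16q_{South} − 5q_{East} = 0, so q_{South} = 1.5 − 0.3125q_{East}.
The best-response slope dq_{South}/dq_{East} = −0.3125 < 0: the reaction function is downward-sloping, so the choices are strategic substitutes.

strategic substitutes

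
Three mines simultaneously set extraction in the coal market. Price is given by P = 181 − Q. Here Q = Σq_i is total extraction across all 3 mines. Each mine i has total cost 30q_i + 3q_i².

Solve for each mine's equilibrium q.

15.1

A representative mine's profit is π_i = q_i(181 − Q) − 30q_i − 3q_i², with Q = q_i + Σ_{j≠i} q_j.
First-order condition: 151 − 8q_i − Σ_{j≠i} q_j = 0.
In a symmetric equilibrium every mine chooses the same q, so Σ_{j≠i} q_j = 2q. The condition becomes 151 − 10q = 0, giving q = 151/10 = 15.1.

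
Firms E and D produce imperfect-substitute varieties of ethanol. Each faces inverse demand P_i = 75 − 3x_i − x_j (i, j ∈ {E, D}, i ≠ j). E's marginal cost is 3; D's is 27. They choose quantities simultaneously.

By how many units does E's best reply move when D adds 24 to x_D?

-4

Firm E's profit: π = x_E(75 − 3x_E − x_D) − 3x_E.
∂π/∂x_E = 72 − 6x_E − x_D = 0 ⇒ x_E = 12 − (1/6)x_D.
The reaction-function slope is −1/6, so a 24-unit rise in x_D moves x_E by −1/6 × 24 = −4. E's best response falls — the actions are strategic substitutes.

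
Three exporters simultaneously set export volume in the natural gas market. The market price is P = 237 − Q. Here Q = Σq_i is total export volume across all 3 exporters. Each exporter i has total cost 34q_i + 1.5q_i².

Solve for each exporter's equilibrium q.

A representative exporter's profit is π_i = q_i(237 − Q) − 34q_i − 1.5q_i², with Q = q_i + Σ_{j≠i} q_j.
First-order condition: 203 − 5q_i − Σ_{j≠i} q_j = 0.
In a symmetric equilibrium every exporter chooses the same q, so Σ_{j≠i} q_j = 2q. The condition becomes 203 − 7q = 0, giving q = 203/7 = 29.

29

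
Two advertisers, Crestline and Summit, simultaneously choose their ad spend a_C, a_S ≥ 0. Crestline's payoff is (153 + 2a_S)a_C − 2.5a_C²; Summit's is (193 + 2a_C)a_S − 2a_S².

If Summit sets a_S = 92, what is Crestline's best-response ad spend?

Expanding Crestline's payoff: 153a_C + 2a_Sa_C − 2.5a_C².
∂π/∂a_C = 153 + 2a_S − 5a_C = 0, so a_C = 30.6 + 0.4a_S.
At a_S = 92: a_C = 30.6 + 0.4·92 = 67.4.

67.4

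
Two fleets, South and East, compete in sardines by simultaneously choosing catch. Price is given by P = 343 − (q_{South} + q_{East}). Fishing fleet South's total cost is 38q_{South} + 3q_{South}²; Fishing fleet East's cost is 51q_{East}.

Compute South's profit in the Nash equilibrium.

1797.76

Fishing fleet South's profit: π = q_{South}(343 − (q_{South} + q_{East})) − 38q_{South} − 3q_{South}².
∂π/∂q_{South} = 305 − 8q_{South} − q_{East} = 0, so q_{South} = 38.125 − 0.125q_{East}.
For East: ∂π/∂q_{East} = 292 − 2q_{East} − q_{South} = 0 ⇒ q_{East} = 146 − 0.5q_{South}.
Plugging q_{East} into South's best response: q_{South} = 38.125 − 0.125(146 − 0.5q_{South}) ⇒ 0.9375q_{South} = 19.875, so q_{South} = 21.2.
Then q_{East} = 146 − 0.5·21.2 = 135.4.
Price P = 343 − 156.6 = 186.4.
South's profit: (186.4 − 38)·21.2 − 3(21.2)² = 1797.76.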